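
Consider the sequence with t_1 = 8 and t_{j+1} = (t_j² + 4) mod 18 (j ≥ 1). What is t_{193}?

8

We have t_1 = 8; t_2 = 14; t_3 = 2; t_4 = 8.
The sequence repeats with period 3.
So t_{193} = t_{1 + ((193-1) mod 3)} = t_1 = 8.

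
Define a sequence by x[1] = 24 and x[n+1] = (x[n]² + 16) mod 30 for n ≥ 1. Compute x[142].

We have x[1] = 24, x[2] = 22, x[3] = 20, x[4] = 26, x[5] = 2, x[6] = 20.
Since x[6] = x[3] = 20, the sequence is eventually periodic: after a pre-period of length 2 it cycles with period 3.
For n ≥ 3, x[n] depends only on (n - 3) mod 3. (142 - 3) mod 3 = 1, so x[142] = x[4] = 26.

26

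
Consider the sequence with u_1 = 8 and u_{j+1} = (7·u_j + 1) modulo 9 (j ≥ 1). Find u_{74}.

3

Listing terms: u_1 = 8, u_2 = 3, u_3 = 4, u_4 = 2, u_5 = 6, u_6 = 7, u_7 = 5, u_8 = 0, u_9 = 1, u_{10} = 8.
The sequence repeats with period 9.
(74 - 1) mod 9 = 1, so u_{74} = u_2 = 3.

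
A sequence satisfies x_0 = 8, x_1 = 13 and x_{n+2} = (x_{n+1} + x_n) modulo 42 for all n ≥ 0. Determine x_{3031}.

x_0 = 8,  x_1 = 13,  x_2 = 21,  x_3 = 34,  x_4 = 13,  x_5 = 5,  x_6 = 18,  x_7 = 23,  x_8 = 41,  x_9 = 22,  x_{10} = 21,  x_{11} = 1,  x_{12} = 22,  x_{13} = 23,  x_{14} = 3,  x_{15} = 26,  x_{16} = 29,  x_{17} = 13,  x_{18} = 0,  x_{19} = 13,  x_{20} = 13,  x_{21} = 26,  x_{22} = 39,  x_{23} = 23,  x_{24} = 20,  x_{25} = 1,  x_{26} = 21,  x_{27} = 22,  x_{28} = 1,  x_{29} = 23,  x_{30} = 24,  x_{31} = 5,  x_{32} = 29,  x_{33} = 34,  x_{34} = 21,  x_{35} = 13,  x_{36} = 34,  x_{37} = 5,  x_{38} = 39,  x_{39} = 2,  x_{40} = 41,  x_{41} = 1,  x_{42} = 0,  x_{43} = 1,  x_{44} = 1,  x_{45} = 2,  x_{46} = 3,  x_{47} = 5,  x_{48} = 8,  x_{49} = 13.
The sequence repeats with period 48.
So x_{3031} = x_{0 + ((3031-0) mod 48)} = x_7 = 23.

23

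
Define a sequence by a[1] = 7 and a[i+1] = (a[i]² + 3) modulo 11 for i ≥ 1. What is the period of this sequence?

a[1] = 7,  a[2] = 8,  a[3] = 1,  a[4] = 4,  a[5] = 8.
Since a[5] = a[2] = 8, the sequence is eventually periodic: after a pre-period of length 1 it cycles with period 3.

3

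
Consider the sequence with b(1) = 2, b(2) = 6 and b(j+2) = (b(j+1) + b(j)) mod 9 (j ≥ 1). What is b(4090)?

We have b(1) = 2, b(2) = 6, b(3) = 8, b(4) = 5, b(5) = 4, b(6) = 0, b(7) = 4, b(8) = 4, b(9) = 8, b(10) = 3, b(11) = 2, b(12) = 5, b(13) = 7, b(14) = 3, b(15) = 1, b(16) = 4, b(17) = 5, b(18) = 0, b(19) = 5, b(20) = 5, b(21) = 1, b(22) = 6, b(23) = 7, b(24) = 4, b(25) = 2, b(26) = 6.
Since (b(25), b(26)) = (b(1), b(2)) = (2, 6) (two consecutive terms determine the rest), the sequence is periodic with period 24.
So b(4090) = b(1 + ((4090-1) mod 24)) = b(10) = 3.

3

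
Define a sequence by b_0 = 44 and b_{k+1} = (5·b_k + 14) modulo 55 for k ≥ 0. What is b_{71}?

We have b_0 = 44,  b_1 = 14,  b_2 = 29,  b_3 = 49,  b_4 = 39,  b_5 = 44.
Since b_5 = b_0 = 44, the sequence is periodic with period 5.
(71 - 0) mod 5 = 1, so b_{71} = b_1 = 14.

14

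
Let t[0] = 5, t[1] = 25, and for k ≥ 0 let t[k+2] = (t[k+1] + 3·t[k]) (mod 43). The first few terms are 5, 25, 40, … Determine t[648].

Computing terms: t[0] = 5,  t[1] = 25,  t[2] = 40,  t[3] = 29,  t[4] = 20,  t[5] = 21,  t[6] = 38,  t[7] = 15,  t[8] = 0,  t[9] = 2,  t[10] = 2,  t[11] = 8,  t[12] = 14,  t[13] = 38,  t[14] = 37,  t[15] = 22,  t[16] = 4,  t[17] = 27,  t[18] = 39,  t[19] = 34,  t[20] = 22,  t[21] = 38,  t[22] = 18,  t[23] = 3,  t[24] = 14,  t[25] = 23,  t[26] = 22,  t[27] = 5,  t[28] = 28,  t[29] = 0,  t[30] = 41,  t[31] = 41,  t[32] = 35,  t[33] = 29,  t[34] = 5,  t[35] = 6,  t[36] = 21,  t[37] = 39,  t[38] = 16,  t[39] = 4,  t[40] = 9,  t[41] = 21,  t[42] = 5,  t[43] = 25.
Since (t[42], t[43]) = (t[0], t[1]) = (5, 25) (two consecutive terms determine the rest), the sequence is periodic with period 42.
So t[648] = t[0 + ((648-0) mod 42)] = t[18] = 39.

39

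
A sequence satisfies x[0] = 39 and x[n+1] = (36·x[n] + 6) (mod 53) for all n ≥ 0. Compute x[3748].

Computing terms: x[0] = 39,  x[1] = 32,  x[2] = 45,  x[3] = 36,  x[4] = 30,  x[5] = 26,  x[6] = 41,  x[7] = 51,  x[8] = 40,  x[9] = 15,  x[10] = 16,  x[11] = 52,  x[12] = 23,  x[13] = 39.
The sequence repeats with period 13.
(3748 - 0) mod 13 = 4, so x[3748] = x[4] = 30.

30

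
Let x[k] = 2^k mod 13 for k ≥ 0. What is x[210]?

We have x[0] = 1, x[1] = 2, x[2] = 4, x[3] = 8, x[4] = 3, x[5] = 6, x[6] = 12, x[7] = 11, x[8] = 9, x[9] = 5, x[10] = 10, x[11] = 7, x[12] = 1.
The sequence repeats with period 12.
So x[210] = x[0 + ((210-0) mod 12)] = x[6] = 12.

12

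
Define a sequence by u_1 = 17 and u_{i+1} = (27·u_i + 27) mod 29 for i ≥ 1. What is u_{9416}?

0

Listing terms: u_1 = 17; u_2 = 22; u_3 = 12; u_4 = 3; u_5 = 21; u_6 = 14; u_7 = 28; u_8 = 0; u_9 = 27; u_{10} = 2; u_{11} = 23; u_{12} = 10; u_{13} = 7; u_{14} = 13; u_{15} = 1; u_{16} = 25; u_{17} = 6; u_{18} = 15; u_{19} = 26; u_{20} = 4; u_{21} = 19; u_{22} = 18; u_{23} = 20; u_{24} = 16; u_{25} = 24; u_{26} = 8; u_{27} = 11; u_{28} = 5; u_{29} = 17.
The sequence repeats with period 28.
(9416 - 1) mod 28 = 7, so u_{9416} = u_8 = 0.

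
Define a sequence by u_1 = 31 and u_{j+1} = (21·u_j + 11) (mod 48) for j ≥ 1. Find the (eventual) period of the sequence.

u_1 = 31,  u_2 = 38,  u_3 = 41,  u_4 = 8,  u_5 = 35,  u_6 = 26,  u_7 = 29,  u_8 = 44,  u_9 = 23,  u_{10} = 14,  u_{11} = 17,  u_{12} = 32,  u_{13} = 11,  u_{14} = 2,  u_{15} = 5,  u_{16} = 20,  u_{17} = 47,  u_{18} = 38.
Since u_{18} = u_2 = 38, the sequence is eventually periodic: after a pre-period of length 1 it cycles with period 16.

16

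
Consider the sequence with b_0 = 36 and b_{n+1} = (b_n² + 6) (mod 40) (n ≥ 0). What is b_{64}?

2

Listing terms: b_0 = 36; b_1 = 22; b_2 = 10; b_3 = 26; b_4 = 2; b_5 = 10.
Since b_5 = b_2 = 10, the sequence is eventually periodic: after a pre-period of length 2 it cycles with period 3.
For n ≥ 2, b_n depends only on (n - 2) mod 3. (64 - 2) mod 3 = 2, so b_{64} = b_4 = 2.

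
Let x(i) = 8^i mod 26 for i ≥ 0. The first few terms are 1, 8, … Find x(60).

x(0) = 1, x(1) = 8, x(2) = 12, x(3) = 18, x(4) = 14, x(5) = 8.
Since x(5) = x(1) = 8, the sequence is eventually periodic: after a pre-period of length 1 it cycles with period 4.
For i ≥ 1, x(i) depends only on (i - 1) mod 4. (60 - 1) mod 4 = 3, so x(60) = x(4) = 14.

14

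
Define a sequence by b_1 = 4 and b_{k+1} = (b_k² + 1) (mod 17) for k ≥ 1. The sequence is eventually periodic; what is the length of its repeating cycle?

6

We have b_1 = 4; b_2 = 0; b_3 = 1; b_4 = 2; b_5 = 5; b_6 = 9; b_7 = 14; b_8 = 10; b_9 = 16; b_{10} = 2.
Since b_{10} = b_4 = 2, the sequence is eventually periodic: after a pre-period of length 3 it cycles with period 6.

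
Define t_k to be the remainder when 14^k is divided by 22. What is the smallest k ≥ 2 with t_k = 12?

Listing terms: t_1 = 14,  t_2 = 20,  t_3 = 16,  t_4 = 4,  t_5 = 12,  t_6 = 14.
Since t_6 = t_1 = 14, the sequence is periodic with period 5.
The value 12 first appears (with k ≥ 2) at t_5.

5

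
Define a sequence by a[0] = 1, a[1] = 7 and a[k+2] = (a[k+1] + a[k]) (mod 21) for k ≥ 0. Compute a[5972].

2

Listing terms: a[0] = 1,  a[1] = 7,  a[2] = 8,  a[3] = 15,  a[4] = 2,  a[5] = 17,  a[6] = 19,  a[7] = 15,  a[8] = 13,  a[9] = 7,  a[10] = 20,  a[11] = 6,  a[12] = 5,  a[13] = 11,  a[14] = 16,  a[15] = 6,  a[16] = 1,  a[17] = 7.
Since (a[16], a[17]) = (a[0], a[1]) = (1, 7) (two consecutive terms determine the rest), the sequence is periodic with period 16.
So a[5972] = a[0 + ((5972-0) mod 16)] = a[4] = 2.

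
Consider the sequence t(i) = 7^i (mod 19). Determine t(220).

Listing terms: t(1) = 7, t(2) = 11, t(3) = 1, t(4) = 7.
The sequence repeats with period 3.
So t(220) = t(1 + ((220-1) mod 3)) = t(1) = 7.

7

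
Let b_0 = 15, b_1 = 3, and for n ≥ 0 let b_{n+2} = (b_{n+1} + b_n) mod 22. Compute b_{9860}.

Listing terms: b_0 = 15; b_1 = 3; b_2 = 18; b_3 = 21; b_4 = 17; b_5 = 16; b_6 = 11; b_7 = 5; b_8 = 16; b_9 = 21; b_{10} = 15; b_{11} = 14; b_{12} = 7; b_{13} = 21; b_{14} = 6; b_{15} = 5; b_{16} = 11; b_{17} = 16; b_{18} = 5; b_{19} = 21; b_{20} = 4; b_{21} = 3; b_{22} = 7; b_{23} = 10; b_{24} = 17; b_{25} = 5; b_{26} = 0; b_{27} = 5; b_{28} = 5; b_{29} = 10; b_{30} = 15; b_{31} = 3.
The sequence repeats with period 30.
(9860 - 0) mod 30 = 20, so b_{9860} = b_{20} = 4.

4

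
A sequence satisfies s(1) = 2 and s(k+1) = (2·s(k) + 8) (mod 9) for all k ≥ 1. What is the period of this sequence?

We have s(1) = 2, s(2) = 3, s(3) = 5, s(4) = 0, s(5) = 8, s(6) = 6, s(7) = 2.
The sequence repeats with period 6.

6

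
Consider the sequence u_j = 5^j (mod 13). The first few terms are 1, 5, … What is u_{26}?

We have u_0 = 1; u_1 = 5; u_2 = 12; u_3 = 8; u_4 = 1.
The sequence repeats with period 4.
(26 - 0) mod 4 = 2, so u_{26} = u_2 = 12.

12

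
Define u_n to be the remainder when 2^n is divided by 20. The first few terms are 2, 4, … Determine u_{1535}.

Computing terms: u_1 = 2,  u_2 = 4,  u_3 = 8,  u_4 = 16,  u_5 = 12,  u_6 = 4.
Since u_6 = u_2 = 4, the sequence is eventually periodic: after a pre-period of length 1 it cycles with period 4.
For n ≥ 2, u_n depends only on (n - 2) mod 4. (1535 - 2) mod 4 = 1, so u_{1535} = u_3 = 8.

8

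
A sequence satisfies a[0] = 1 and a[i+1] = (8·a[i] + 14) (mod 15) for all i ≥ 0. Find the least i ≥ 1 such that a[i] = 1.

We have a[0] = 1, a[1] = 7, a[2] = 10, a[3] = 4, a[4] = 1.
Since a[4] = a[0] = 1, the sequence is periodic with period 4.
The value 1 next appears (with i ≥ 1) at a[4].

4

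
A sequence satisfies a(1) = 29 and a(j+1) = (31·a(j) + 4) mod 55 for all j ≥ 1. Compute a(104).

11

We have a(1) = 29, a(2) = 23, a(3) = 2, a(4) = 11, a(5) = 15, a(6) = 29.
The sequence repeats with period 5.
So a(104) = a(1 + ((104-1) mod 5)) = a(4) = 11.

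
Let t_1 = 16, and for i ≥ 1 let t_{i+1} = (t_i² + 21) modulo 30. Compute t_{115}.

16

t_1 = 16; t_2 = 7; t_3 = 10; t_4 = 1; t_5 = 22; t_6 = 25; t_7 = 16.
Since t_7 = t_1 = 16, the sequence is periodic with period 6.
So t_{115} = t_{1 + ((115-1) mod 6)} = t_1 = 16.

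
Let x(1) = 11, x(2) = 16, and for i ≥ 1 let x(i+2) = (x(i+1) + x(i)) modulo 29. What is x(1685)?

We have x(1) = 11,  x(2) = 16,  x(3) = 27,  x(4) = 14,  x(5) = 12,  x(6) = 26,  x(7) = 9,  x(8) = 6,  x(9) = 15,  x(10) = 21,  x(11) = 7,  x(12) = 28,  x(13) = 6,  x(14) = 5,  x(15) = 11,  x(16) = 16.
The sequence repeats with period 14.
So x(1685) = x(1 + ((1685-1) mod 14)) = x(5) = 12.

12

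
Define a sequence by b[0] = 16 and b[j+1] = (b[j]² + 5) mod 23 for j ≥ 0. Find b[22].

Computing terms: b[0] = 16, b[1] = 8, b[2] = 0, b[3] = 5, b[4] = 7, b[5] = 8.
Since b[5] = b[1] = 8, the sequence is eventually periodic: after a pre-period of length 1 it cycles with period 4.
For j ≥ 1, b[j] depends only on (j - 1) mod 4. (22 - 1) mod 4 = 1, so b[22] = b[2] = 0.

0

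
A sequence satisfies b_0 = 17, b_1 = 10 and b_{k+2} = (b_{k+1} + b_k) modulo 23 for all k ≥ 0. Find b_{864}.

17

b_0 = 17; b_1 = 10; b_2 = 4; b_3 = 14; b_4 = 18; b_5 = 9; b_6 = 4; b_7 = 13; b_8 = 17; b_9 = 7; b_{10} = 1; b_{11} = 8; b_{12} = 9; b_{13} = 17; b_{14} = 3; b_{15} = 20; b_{16} = 0; b_{17} = 20; b_{18} = 20; b_{19} = 17; b_{20} = 14; b_{21} = 8; b_{22} = 22; b_{23} = 7; b_{24} = 6; b_{25} = 13; b_{26} = 19; b_{27} = 9; b_{28} = 5; b_{29} = 14; b_{30} = 19; b_{31} = 10; b_{32} = 6; b_{33} = 16; b_{34} = 22; b_{35} = 15; b_{36} = 14; b_{37} = 6; b_{38} = 20; b_{39} = 3; b_{40} = 0; b_{41} = 3; b_{42} = 3; b_{43} = 6; b_{44} = 9; b_{45} = 15; b_{46} = 1; b_{47} = 16; b_{48} = 17; b_{49} = 10.
Since (b_{48}, b_{49}) = (b_0, b_1) = (17, 10) (two consecutive terms determine the rest), the sequence is periodic with period 48.
(864 - 0) mod 48 = 0, so b_{864} = b_0 = 17.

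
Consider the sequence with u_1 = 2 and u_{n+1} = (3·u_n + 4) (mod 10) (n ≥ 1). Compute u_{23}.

Listing terms: u_1 = 2; u_2 = 0; u_3 = 4; u_4 = 6; u_5 = 2.
The sequence repeats with period 4.
So u_{23} = u_{1 + ((23-1) mod 4)} = u_3 = 4.

4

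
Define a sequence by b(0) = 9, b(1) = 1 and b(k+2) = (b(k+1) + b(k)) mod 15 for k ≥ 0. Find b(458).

Computing terms: b(0) = 9,  b(1) = 1,  b(2) = 10,  b(3) = 11,  b(4) = 6,  b(5) = 2,  b(6) = 8,  b(7) = 10,  b(8) = 3,  b(9) = 13,  b(10) = 1,  b(11) = 14,  b(12) = 0,  b(13) = 14,  b(14) = 14,  b(15) = 13,  b(16) = 12,  b(17) = 10,  b(18) = 7,  b(19) = 2,  b(20) = 9,  b(21) = 11,  b(22) = 5,  b(23) = 1,  b(24) = 6,  b(25) = 7,  b(26) = 13,  b(27) = 5,  b(28) = 3,  b(29) = 8,  b(30) = 11,  b(31) = 4,  b(32) = 0,  b(33) = 4,  b(34) = 4,  b(35) = 8,  b(36) = 12,  b(37) = 5,  b(38) = 2,  b(39) = 7,  b(40) = 9,  b(41) = 1.
The sequence repeats with period 40.
(458 - 0) mod 40 = 18, so b(458) = b(18) = 7.

7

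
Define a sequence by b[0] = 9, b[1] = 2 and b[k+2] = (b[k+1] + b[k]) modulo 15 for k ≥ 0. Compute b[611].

Computing terms: b[0] = 9,  b[1] = 2,  b[2] = 11,  b[3] = 13,  b[4] = 9,  b[5] = 7,  b[6] = 1,  b[7] = 8,  b[8] = 9,  b[9] = 2.
The sequence repeats with period 8.
So b[611] = b[0 + ((611-0) mod 8)] = b[3] = 13.

13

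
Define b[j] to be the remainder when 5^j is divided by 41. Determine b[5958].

23

b[1] = 5,  b[2] = 25,  b[3] = 2,  b[4] = 10,  b[5] = 9,  b[6] = 4,  b[7] = 20,  b[8] = 18,  b[9] = 8,  b[10] = 40,  b[11] = 36,  b[12] = 16,  b[13] = 39,  b[14] = 31,  b[15] = 32,  b[16] = 37,  b[17] = 21,  b[18] = 23,  b[19] = 33,  b[20] = 1,  b[21] = 5.
The sequence repeats with period 20.
(5958 - 1) mod 20 = 17, so b[5958] = b[18] = 23.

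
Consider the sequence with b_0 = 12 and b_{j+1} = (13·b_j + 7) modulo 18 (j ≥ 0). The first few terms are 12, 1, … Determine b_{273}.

Computing terms: b_0 = 12,  b_1 = 1,  b_2 = 2,  b_3 = 15,  b_4 = 4,  b_5 = 5,  b_6 = 0,  b_7 = 7,  b_8 = 8,  b_9 = 3,  b_{10} = 10,  b_{11} = 11,  b_{12} = 6,  b_{13} = 13,  b_{14} = 14,  b_{15} = 9,  b_{16} = 16,  b_{17} = 17,  b_{18} = 12.
The sequence repeats with period 18.
(273 - 0) mod 18 = 3, so b_{273} = b_3 = 15.

15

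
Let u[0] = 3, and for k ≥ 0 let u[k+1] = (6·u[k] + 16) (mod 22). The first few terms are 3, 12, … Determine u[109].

18

Computing terms: u[0] = 3; u[1] = 12; u[2] = 0; u[3] = 16; u[4] = 2; u[5] = 6; u[6] = 8; u[7] = 20; u[8] = 4; u[9] = 18; u[10] = 14; u[11] = 12.
Since u[11] = u[1] = 12, the sequence is eventually periodic: after a pre-period of length 1 it cycles with period 10.
For k ≥ 1, u[k] depends only on (k - 1) mod 10. (109 - 1) mod 10 = 8, so u[109] = u[9] = 18.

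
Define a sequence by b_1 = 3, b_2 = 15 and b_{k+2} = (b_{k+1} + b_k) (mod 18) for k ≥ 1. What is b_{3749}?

15

Listing terms: b_1 = 3, b_2 = 15, b_3 = 0, b_4 = 15, b_5 = 15, b_6 = 12, b_7 = 9, b_8 = 3, b_9 = 12, b_{10} = 15, b_{11} = 9, b_{12} = 6, b_{13} = 15, b_{14} = 3, b_{15} = 0, b_{16} = 3, b_{17} = 3, b_{18} = 6, b_{19} = 9, b_{20} = 15, b_{21} = 6, b_{22} = 3, b_{23} = 9, b_{24} = 12, b_{25} = 3, b_{26} = 15.
The sequence repeats with period 24.
(3749 - 1) mod 24 = 4, so b_{3749} = b_5 = 15.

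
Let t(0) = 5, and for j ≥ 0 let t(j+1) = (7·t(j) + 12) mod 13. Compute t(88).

9

Computing terms: t(0) = 5; t(1) = 8; t(2) = 3; t(3) = 7; t(4) = 9; t(5) = 10; t(6) = 4; t(7) = 1; t(8) = 6; t(9) = 2; t(10) = 0; t(11) = 12; t(12) = 5.
Since t(12) = t(0) = 5, the sequence is periodic with period 12.
So t(88) = t(0 + ((88-0) mod 12)) = t(4) = 9.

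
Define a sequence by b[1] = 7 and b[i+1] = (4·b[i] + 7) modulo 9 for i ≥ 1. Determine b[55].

Computing terms: b[1] = 7,  b[2] = 8,  b[3] = 3,  b[4] = 1,  b[5] = 2,  b[6] = 6,  b[7] = 4,  b[8] = 5,  b[9] = 0,  b[10] = 7.
Since b[10] = b[1] = 7, the sequence is periodic with period 9.
So b[55] = b[1 + ((55-1) mod 9)] = b[1] = 7.

7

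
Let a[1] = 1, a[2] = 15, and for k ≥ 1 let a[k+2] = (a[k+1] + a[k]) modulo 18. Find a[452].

a[1] = 1,  a[2] = 15,  a[3] = 16,  a[4] = 13,  a[5] = 11,  a[6] = 6,  a[7] = 17,  a[8] = 5,  a[9] = 4,  a[10] = 9,  a[11] = 13,  a[12] = 4,  a[13] = 17,  a[14] = 3,  a[15] = 2,  a[16] = 5,  a[17] = 7,  a[18] = 12,  a[19] = 1,  a[20] = 13,  a[21] = 14,  a[22] = 9,  a[23] = 5,  a[24] = 14,  a[25] = 1,  a[26] = 15.
Since (a[25], a[26]) = (a[1], a[2]) = (1, 15) (two consecutive terms determine the rest), the sequence is periodic with period 24.
So a[452] = a[1 + ((452-1) mod 24)] = a[20] = 13.

13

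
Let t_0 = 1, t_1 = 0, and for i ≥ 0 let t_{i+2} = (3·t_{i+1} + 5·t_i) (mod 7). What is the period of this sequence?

Listing terms: t_0 = 1,  t_1 = 0,  t_2 = 5,  t_3 = 1,  t_4 = 0.
Since (t_3, t_4) = (t_0, t_1) = (1, 0) (two consecutive terms determine the rest), the sequence is periodic with period 3.

3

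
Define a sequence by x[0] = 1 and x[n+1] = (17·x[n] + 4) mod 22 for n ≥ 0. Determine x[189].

5

Computing terms: x[0] = 1,  x[1] = 21,  x[2] = 9,  x[3] = 3,  x[4] = 11,  x[5] = 15,  x[6] = 17,  x[7] = 7,  x[8] = 13,  x[9] = 5,  x[10] = 1.
The sequence repeats with period 10.
(189 - 0) mod 10 = 9, so x[189] = x[9] = 5.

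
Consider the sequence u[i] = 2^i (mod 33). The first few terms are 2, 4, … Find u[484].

16

Computing terms: u[1] = 2, u[2] = 4, u[3] = 8, u[4] = 16, u[5] = 32, u[6] = 31, u[7] = 29, u[8] = 25, u[9] = 17, u[10] = 1, u[11] = 2.
Since u[11] = u[1] = 2, the sequence is periodic with period 10.
(484 - 1) mod 10 = 3, so u[484] = u[4] = 16.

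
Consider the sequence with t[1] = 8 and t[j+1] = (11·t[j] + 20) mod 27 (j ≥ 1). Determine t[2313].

2

We have t[1] = 8, t[2] = 0, t[3] = 20, t[4] = 24, t[5] = 14, t[6] = 12, t[7] = 17, t[8] = 18, t[9] = 2, t[10] = 15, t[11] = 23, t[12] = 3, t[13] = 26, t[14] = 9, t[15] = 11, t[16] = 6, t[17] = 5, t[18] = 21, t[19] = 8.
Since t[19] = t[1] = 8, the sequence is periodic with period 18.
(2313 - 1) mod 18 = 8, so t[2313] = t[9] = 2.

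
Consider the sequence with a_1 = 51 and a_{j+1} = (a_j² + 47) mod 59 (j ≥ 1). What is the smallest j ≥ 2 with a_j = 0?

a_1 = 51; a_2 = 52; a_3 = 37; a_4 = 0; a_5 = 47; a_6 = 14; a_7 = 7; a_8 = 37.
Since a_8 = a_3 = 37, the sequence is eventually periodic: after a pre-period of length 2 it cycles with period 5.
The value 0 first appears (with j ≥ 2) at a_4.

4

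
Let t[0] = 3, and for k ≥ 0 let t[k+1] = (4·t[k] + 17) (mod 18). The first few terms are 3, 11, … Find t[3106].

11

Listing terms: t[0] = 3,  t[1] = 11,  t[2] = 7,  t[3] = 9,  t[4] = 17,  t[5] = 13,  t[6] = 15,  t[7] = 5,  t[8] = 1,  t[9] = 3.
The sequence repeats with period 9.
(3106 - 0) mod 9 = 1, so t[3106] = t[1] = 11.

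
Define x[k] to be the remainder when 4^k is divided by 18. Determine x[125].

We have x[1] = 4, x[2] = 16, x[3] = 10, x[4] = 4.
The sequence repeats with period 3.
(125 - 1) mod 3 = 1, so x[125] = x[2] = 16.

16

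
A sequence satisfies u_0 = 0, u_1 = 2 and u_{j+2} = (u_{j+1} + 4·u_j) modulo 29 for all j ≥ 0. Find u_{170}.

0

We have u_0 = 0,  u_1 = 2,  u_2 = 2,  u_3 = 10,  u_4 = 18,  u_5 = 0,  u_6 = 14,  u_7 = 14,  u_8 = 12,  u_9 = 10,  u_{10} = 0,  u_{11} = 11,  u_{12} = 11,  u_{13} = 26,  u_{14} = 12,  u_{15} = 0,  u_{16} = 19,  u_{17} = 19,  u_{18} = 8,  u_{19} = 26,  u_{20} = 0,  u_{21} = 17,  u_{22} = 17,  u_{23} = 27,  u_{24} = 8,  u_{25} = 0,  u_{26} = 3,  u_{27} = 3,  u_{28} = 15,  u_{29} = 27,  u_{30} = 0,  u_{31} = 21,  u_{32} = 21,  u_{33} = 18,  u_{34} = 15,  u_{35} = 0,  u_{36} = 2.
Since (u_{35}, u_{36}) = (u_0, u_1) = (0, 2) (two consecutive terms determine the rest), the sequence is periodic with period 35.
(170 - 0) mod 35 = 30, so u_{170} = u_{30} = 0.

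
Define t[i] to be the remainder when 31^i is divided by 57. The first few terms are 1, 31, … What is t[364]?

7

Computing terms: t[0] = 1, t[1] = 31, t[2] = 49, t[3] = 37, t[4] = 7, t[5] = 46, t[6] = 1.
Since t[6] = t[0] = 1, the sequence is periodic with period 6.
(364 - 0) mod 6 = 4, so t[364] = t[4] = 7.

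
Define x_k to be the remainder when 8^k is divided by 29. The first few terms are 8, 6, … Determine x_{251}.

11

Computing terms: x_1 = 8,  x_2 = 6,  x_3 = 19,  x_4 = 7,  x_5 = 27,  x_6 = 13,  x_7 = 17,  x_8 = 20,  x_9 = 15,  x_{10} = 4,  x_{11} = 3,  x_{12} = 24,  x_{13} = 18,  x_{14} = 28,  x_{15} = 21,  x_{16} = 23,  x_{17} = 10,  x_{18} = 22,  x_{19} = 2,  x_{20} = 16,  x_{21} = 12,  x_{22} = 9,  x_{23} = 14,  x_{24} = 25,  x_{25} = 26,  x_{26} = 5,  x_{27} = 11,  x_{28} = 1,  x_{29} = 8.
The sequence repeats with period 28.
(251 - 1) mod 28 = 26, so x_{251} = x_{27} = 11.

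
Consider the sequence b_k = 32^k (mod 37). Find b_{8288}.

Listing terms: b_1 = 32,  b_2 = 25,  b_3 = 23,  b_4 = 33,  b_5 = 20,  b_6 = 11,  b_7 = 19,  b_8 = 16,  b_9 = 31,  b_{10} = 30,  b_{11} = 35,  b_{12} = 10,  b_{13} = 24,  b_{14} = 28,  b_{15} = 8,  b_{16} = 34,  b_{17} = 15,  b_{18} = 36,  b_{19} = 5,  b_{20} = 12,  b_{21} = 14,  b_{22} = 4,  b_{23} = 17,  b_{24} = 26,  b_{25} = 18,  b_{26} = 21,  b_{27} = 6,  b_{28} = 7,  b_{29} = 2,  b_{30} = 27,  b_{31} = 13,  b_{32} = 9,  b_{33} = 29,  b_{34} = 3,  b_{35} = 22,  b_{36} = 1,  b_{37} = 32.
Since b_{37} = b_1 = 32, the sequence is periodic with period 36.
So b_{8288} = b_{1 + ((8288-1) mod 36)} = b_8 = 16.

16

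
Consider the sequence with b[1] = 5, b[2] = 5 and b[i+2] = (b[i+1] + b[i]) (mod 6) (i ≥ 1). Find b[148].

Listing terms: b[1] = 5, b[2] = 5, b[3] = 4, b[4] = 3, b[5] = 1, b[6] = 4, b[7] = 5, b[8] = 3, b[9] = 2, b[10] = 5, b[11] = 1, b[12] = 0, b[13] = 1, b[14] = 1, b[15] = 2, b[16] = 3, b[17] = 5, b[18] = 2, b[19] = 1, b[20] = 3, b[21] = 4, b[22] = 1, b[23] = 5, b[24] = 0, b[25] = 5, b[26] = 5.
Since (b[25], b[26]) = (b[1], b[2]) = (5, 5) (two consecutive terms determine the rest), the sequence is periodic with period 24.
So b[148] = b[1 + ((148-1) mod 24)] = b[4] = 3.

3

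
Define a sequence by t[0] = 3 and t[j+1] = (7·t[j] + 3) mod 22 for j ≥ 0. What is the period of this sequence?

We have t[0] = 3; t[1] = 2; t[2] = 17; t[3] = 12; t[4] = 21; t[5] = 18; t[6] = 19; t[7] = 4; t[8] = 9; t[9] = 0; t[10] = 3.
Since t[10] = t[0] = 3, the sequence is periodic with period 10.

10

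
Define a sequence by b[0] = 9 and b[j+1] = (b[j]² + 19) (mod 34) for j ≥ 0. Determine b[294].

b[0] = 9; b[1] = 32; b[2] = 23; b[3] = 4; b[4] = 1; b[5] = 20; b[6] = 11; b[7] = 4.
Since b[7] = b[3] = 4, the sequence is eventually periodic: after a pre-period of length 3 it cycles with period 4.
For j ≥ 3, b[j] depends only on (j - 3) mod 4. (294 - 3) mod 4 = 3, so b[294] = b[6] = 11.

11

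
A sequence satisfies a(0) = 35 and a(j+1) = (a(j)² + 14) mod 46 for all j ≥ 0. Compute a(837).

37

Computing terms: a(0) = 35,  a(1) = 43,  a(2) = 23,  a(3) = 37,  a(4) = 3,  a(5) = 23.
Since a(5) = a(2) = 23, the sequence is eventually periodic: after a pre-period of length 2 it cycles with period 3.
For j ≥ 2, a(j) depends only on (j - 2) mod 3. (837 - 2) mod 3 = 1, so a(837) = a(3) = 37.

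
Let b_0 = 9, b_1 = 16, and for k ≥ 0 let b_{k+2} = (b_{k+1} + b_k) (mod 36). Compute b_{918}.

29

b_0 = 9,  b_1 = 16,  b_2 = 25,  b_3 = 5,  b_4 = 30,  b_5 = 35,  b_6 = 29,  b_7 = 28,  b_8 = 21,  b_9 = 13,  b_{10} = 34,  b_{11} = 11,  b_{12} = 9,  b_{13} = 20,  b_{14} = 29,  b_{15} = 13,  b_{16} = 6,  b_{17} = 19,  b_{18} = 25,  b_{19} = 8,  b_{20} = 33,  b_{21} = 5,  b_{22} = 2,  b_{23} = 7,  b_{24} = 9,  b_{25} = 16.
The sequence repeats with period 24.
So b_{918} = b_{0 + ((918-0) mod 24)} = b_6 = 29.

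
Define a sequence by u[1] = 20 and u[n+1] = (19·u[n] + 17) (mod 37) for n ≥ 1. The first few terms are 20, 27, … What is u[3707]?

15

Computing terms: u[1] = 20; u[2] = 27; u[3] = 12; u[4] = 23; u[5] = 10; u[6] = 22; u[7] = 28; u[8] = 31; u[9] = 14; u[10] = 24; u[11] = 29; u[12] = 13; u[13] = 5; u[14] = 1; u[15] = 36; u[16] = 35; u[17] = 16; u[18] = 25; u[19] = 11; u[20] = 4; u[21] = 19; u[22] = 8; u[23] = 21; u[24] = 9; u[25] = 3; u[26] = 0; u[27] = 17; u[28] = 7; u[29] = 2; u[30] = 18; u[31] = 26; u[32] = 30; u[33] = 32; u[34] = 33; u[35] = 15; u[36] = 6; u[37] = 20.
Since u[37] = u[1] = 20, the sequence is periodic with period 36.
So u[3707] = u[1 + ((3707-1) mod 36)] = u[35] = 15.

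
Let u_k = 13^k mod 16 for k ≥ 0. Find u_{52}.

Listing terms: u_0 = 1,  u_1 = 13,  u_2 = 9,  u_3 = 5,  u_4 = 1.
The sequence repeats with period 4.
(52 - 0) mod 4 = 0, so u_{52} = u_0 = 1.

1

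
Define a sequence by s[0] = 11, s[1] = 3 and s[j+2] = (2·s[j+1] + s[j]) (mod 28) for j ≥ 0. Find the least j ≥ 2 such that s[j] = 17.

Listing terms: s[0] = 11,  s[1] = 3,  s[2] = 17,  s[3] = 9,  s[4] = 7,  s[5] = 23,  s[6] = 25,  s[7] = 17,  s[8] = 3,  s[9] = 23,  s[10] = 21,  s[11] = 9,  s[12] = 11,  s[13] = 3.
The sequence repeats with period 12.
The value 17 first appears (with j ≥ 2) at s[2].

2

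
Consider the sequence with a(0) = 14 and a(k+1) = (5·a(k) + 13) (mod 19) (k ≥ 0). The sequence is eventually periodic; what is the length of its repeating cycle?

We have a(0) = 14; a(1) = 7; a(2) = 10; a(3) = 6; a(4) = 5; a(5) = 0; a(6) = 13; a(7) = 2; a(8) = 4; a(9) = 14.
Since a(9) = a(0) = 14, the sequence is periodic with period 9.

9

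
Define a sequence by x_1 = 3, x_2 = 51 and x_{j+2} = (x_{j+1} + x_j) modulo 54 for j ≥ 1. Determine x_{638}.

x_1 = 3,  x_2 = 51,  x_3 = 0,  x_4 = 51,  x_5 = 51,  x_6 = 48,  x_7 = 45,  x_8 = 39,  x_9 = 30,  x_{10} = 15,  x_{11} = 45,  x_{12} = 6,  x_{13} = 51,  x_{14} = 3,  x_{15} = 0,  x_{16} = 3,  x_{17} = 3,  x_{18} = 6,  x_{19} = 9,  x_{20} = 15,  x_{21} = 24,  x_{22} = 39,  x_{23} = 9,  x_{24} = 48,  x_{25} = 3,  x_{26} = 51.
The sequence repeats with period 24.
(638 - 1) mod 24 = 13, so x_{638} = x_{14} = 3.

3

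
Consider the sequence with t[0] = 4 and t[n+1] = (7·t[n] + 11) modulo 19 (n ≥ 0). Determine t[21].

Computing terms: t[0] = 4, t[1] = 1, t[2] = 18, t[3] = 4.
Since t[3] = t[0] = 4, the sequence is periodic with period 3.
(21 - 0) mod 3 = 0, so t[21] = t[0] = 4.

4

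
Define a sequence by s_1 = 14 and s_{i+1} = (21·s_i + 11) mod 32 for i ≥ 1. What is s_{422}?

21

s_1 = 14; s_2 = 17; s_3 = 16; s_4 = 27; s_5 = 2; s_6 = 21; s_7 = 4; s_8 = 31; s_9 = 22; s_{10} = 25; s_{11} = 24; s_{12} = 3; s_{13} = 10; s_{14} = 29; s_{15} = 12; s_{16} = 7; s_{17} = 30; s_{18} = 1; s_{19} = 0; s_{20} = 11; s_{21} = 18; s_{22} = 5; s_{23} = 20; s_{24} = 15; s_{25} = 6; s_{26} = 9; s_{27} = 8; s_{28} = 19; s_{29} = 26; s_{30} = 13; s_{31} = 28; s_{32} = 23; s_{33} = 14.
The sequence repeats with period 32.
(422 - 1) mod 32 = 5, so s_{422} = s_6 = 21.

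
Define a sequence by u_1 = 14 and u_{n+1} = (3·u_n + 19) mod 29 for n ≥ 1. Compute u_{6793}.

11

Computing terms: u_1 = 14,  u_2 = 3,  u_3 = 28,  u_4 = 16,  u_5 = 9,  u_6 = 17,  u_7 = 12,  u_8 = 26,  u_9 = 10,  u_{10} = 20,  u_{11} = 21,  u_{12} = 24,  u_{13} = 4,  u_{14} = 2,  u_{15} = 25,  u_{16} = 7,  u_{17} = 11,  u_{18} = 23,  u_{19} = 1,  u_{20} = 22,  u_{21} = 27,  u_{22} = 13,  u_{23} = 0,  u_{24} = 19,  u_{25} = 18,  u_{26} = 15,  u_{27} = 6,  u_{28} = 8,  u_{29} = 14.
Since u_{29} = u_1 = 14, the sequence is periodic with period 28.
(6793 - 1) mod 28 = 16, so u_{6793} = u_{17} = 11.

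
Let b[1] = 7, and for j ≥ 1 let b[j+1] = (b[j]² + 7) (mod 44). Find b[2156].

32

Computing terms: b[1] = 7,  b[2] = 12,  b[3] = 19,  b[4] = 16,  b[5] = 43,  b[6] = 8,  b[7] = 27,  b[8] = 32,  b[9] = 19.
Since b[9] = b[3] = 19, the sequence is eventually periodic: after a pre-period of length 2 it cycles with period 6.
For j ≥ 3, b[j] depends only on (j - 3) mod 6. (2156 - 3) mod 6 = 5, so b[2156] = b[8] = 32.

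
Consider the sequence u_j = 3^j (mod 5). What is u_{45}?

3

Listing terms: u_0 = 1, u_1 = 3, u_2 = 4, u_3 = 2, u_4 = 1.
Since u_4 = u_0 = 1, the sequence is periodic with period 4.
So u_{45} = u_{0 + ((45-0) mod 4)} = u_1 = 3.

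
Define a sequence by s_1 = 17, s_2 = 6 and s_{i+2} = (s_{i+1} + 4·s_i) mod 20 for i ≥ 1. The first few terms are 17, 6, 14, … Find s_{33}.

Computing terms: s_1 = 17; s_2 = 6; s_3 = 14; s_4 = 18; s_5 = 14; s_6 = 6; s_7 = 2; s_8 = 6; s_9 = 14.
Since (s_8, s_9) = (s_2, s_3) = (6, 14) (two consecutive terms determine the rest), the sequence is eventually periodic: after a pre-period of length 1 it cycles with period 6.
For i ≥ 2, s_i depends only on (i - 2) mod 6. (33 - 2) mod 6 = 1, so s_{33} = s_3 = 14.

14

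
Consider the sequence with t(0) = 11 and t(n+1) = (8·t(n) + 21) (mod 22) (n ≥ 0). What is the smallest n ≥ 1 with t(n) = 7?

Computing terms: t(0) = 11; t(1) = 21; t(2) = 13; t(3) = 15; t(4) = 9; t(5) = 5; t(6) = 17; t(7) = 3; t(8) = 1; t(9) = 7; t(10) = 11.
The sequence repeats with period 10.
The value 7 first appears (with n ≥ 1) at t(9).

9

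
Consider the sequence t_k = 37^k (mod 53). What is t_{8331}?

6

Computing terms: t_0 = 1, t_1 = 37, t_2 = 44, t_3 = 38, t_4 = 28, t_5 = 29, t_6 = 13, t_7 = 4, t_8 = 42, t_9 = 17, t_{10} = 46, t_{11} = 6, t_{12} = 10, t_{13} = 52, t_{14} = 16, t_{15} = 9, t_{16} = 15, t_{17} = 25, t_{18} = 24, t_{19} = 40, t_{20} = 49, t_{21} = 11, t_{22} = 36, t_{23} = 7, t_{24} = 47, t_{25} = 43, t_{26} = 1.
The sequence repeats with period 26.
(8331 - 0) mod 26 = 11, so t_{8331} = t_{11} = 6.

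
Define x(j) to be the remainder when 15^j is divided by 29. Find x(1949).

Computing terms: x(1) = 15,  x(2) = 22,  x(3) = 11,  x(4) = 20,  x(5) = 10,  x(6) = 5,  x(7) = 17,  x(8) = 23,  x(9) = 26,  x(10) = 13,  x(11) = 21,  x(12) = 25,  x(13) = 27,  x(14) = 28,  x(15) = 14,  x(16) = 7,  x(17) = 18,  x(18) = 9,  x(19) = 19,  x(20) = 24,  x(21) = 12,  x(22) = 6,  x(23) = 3,  x(24) = 16,  x(25) = 8,  x(26) = 4,  x(27) = 2,  x(28) = 1,  x(29) = 15.
Since x(29) = x(1) = 15, the sequence is periodic with period 28.
So x(1949) = x(1 + ((1949-1) mod 28)) = x(17) = 18.

18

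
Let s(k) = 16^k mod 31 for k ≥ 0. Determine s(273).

4

Computing terms: s(0) = 1; s(1) = 16; s(2) = 8; s(3) = 4; s(4) = 2; s(5) = 1.
Since s(5) = s(0) = 1, the sequence is periodic with period 5.
(273 - 0) mod 5 = 3, so s(273) = s(3) = 4.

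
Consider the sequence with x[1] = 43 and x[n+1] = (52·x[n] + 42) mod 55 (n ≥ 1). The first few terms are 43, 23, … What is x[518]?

Listing terms: x[1] = 43,  x[2] = 23,  x[3] = 28,  x[4] = 13,  x[5] = 3,  x[6] = 33,  x[7] = 53,  x[8] = 48,  x[9] = 8,  x[10] = 18,  x[11] = 43.
Since x[11] = x[1] = 43, the sequence is periodic with period 10.
So x[518] = x[1 + ((518-1) mod 10)] = x[8] = 48.

48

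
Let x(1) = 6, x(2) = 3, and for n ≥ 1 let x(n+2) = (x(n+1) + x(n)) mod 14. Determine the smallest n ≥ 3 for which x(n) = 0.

Listing terms: x(1) = 6, x(2) = 3, x(3) = 9, x(4) = 12, x(5) = 7, x(6) = 5, x(7) = 12, x(8) = 3, x(9) = 1, x(10) = 4, x(11) = 5, x(12) = 9, x(13) = 0, x(14) = 9, x(15) = 9, x(16) = 4, x(17) = 13, x(18) = 3, x(19) = 2, x(20) = 5, x(21) = 7, x(22) = 12, x(23) = 5, x(24) = 3, x(25) = 8, x(26) = 11, x(27) = 5, x(28) = 2, x(29) = 7, x(30) = 9, x(31) = 2, x(32) = 11, x(33) = 13, x(34) = 10, x(35) = 9, x(36) = 5, x(37) = 0, x(38) = 5, x(39) = 5, x(40) = 10, x(41) = 1, x(42) = 11, x(43) = 12, x(44) = 9, x(45) = 7, x(46) = 2, x(47) = 9, x(48) = 11, x(49) = 6, x(50) = 3.
The sequence repeats with period 48.
The value 0 first appears (with n ≥ 3) at x(13).

13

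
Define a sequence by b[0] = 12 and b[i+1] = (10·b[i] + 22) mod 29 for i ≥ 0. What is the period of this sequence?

28

b[0] = 12; b[1] = 26; b[2] = 21; b[3] = 0; b[4] = 22; b[5] = 10; b[6] = 6; b[7] = 24; b[8] = 1; b[9] = 3; b[10] = 23; b[11] = 20; b[12] = 19; b[13] = 9; b[14] = 25; b[15] = 11; b[16] = 16; b[17] = 8; b[18] = 15; b[19] = 27; b[20] = 2; b[21] = 13; b[22] = 7; b[23] = 5; b[24] = 14; b[25] = 17; b[26] = 18; b[27] = 28; b[28] = 12.
The sequence repeats with period 28.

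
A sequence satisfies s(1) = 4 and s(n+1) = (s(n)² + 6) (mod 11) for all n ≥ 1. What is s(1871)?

Listing terms: s(1) = 4,  s(2) = 0,  s(3) = 6,  s(4) = 9,  s(5) = 10,  s(6) = 7,  s(7) = 0.
Since s(7) = s(2) = 0, the sequence is eventually periodic: after a pre-period of length 1 it cycles with period 5.
For n ≥ 2, s(n) depends only on (n - 2) mod 5. (1871 - 2) mod 5 = 4, so s(1871) = s(6) = 7.

7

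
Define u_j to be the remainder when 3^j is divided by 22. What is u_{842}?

9

We have u_0 = 1, u_1 = 3, u_2 = 9, u_3 = 5, u_4 = 15, u_5 = 1.
The sequence repeats with period 5.
So u_{842} = u_{0 + ((842-0) mod 5)} = u_2 = 9.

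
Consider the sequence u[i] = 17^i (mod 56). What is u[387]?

Listing terms: u[0] = 1; u[1] = 17; u[2] = 9; u[3] = 41; u[4] = 25; u[5] = 33; u[6] = 1.
Since u[6] = u[0] = 1, the sequence is periodic with period 6.
So u[387] = u[0 + ((387-0) mod 6)] = u[3] = 41.

41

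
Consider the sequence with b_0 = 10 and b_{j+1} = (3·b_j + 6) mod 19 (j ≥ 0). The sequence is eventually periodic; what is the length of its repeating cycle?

b_0 = 10, b_1 = 17, b_2 = 0, b_3 = 6, b_4 = 5, b_5 = 2, b_6 = 12, b_7 = 4, b_8 = 18, b_9 = 3, b_{10} = 15, b_{11} = 13, b_{12} = 7, b_{13} = 8, b_{14} = 11, b_{15} = 1, b_{16} = 9, b_{17} = 14, b_{18} = 10.
The sequence repeats with period 18.

18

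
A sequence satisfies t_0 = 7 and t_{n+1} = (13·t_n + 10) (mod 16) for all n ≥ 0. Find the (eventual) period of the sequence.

8

We have t_0 = 7; t_1 = 5; t_2 = 11; t_3 = 9; t_4 = 15; t_5 = 13; t_6 = 3; t_7 = 1; t_8 = 7.
Since t_8 = t_0 = 7, the sequence is periodic with period 8.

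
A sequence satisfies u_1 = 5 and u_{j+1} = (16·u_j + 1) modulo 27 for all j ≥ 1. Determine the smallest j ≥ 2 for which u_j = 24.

26

Computing terms: u_1 = 5, u_2 = 0, u_3 = 1, u_4 = 17, u_5 = 3, u_6 = 22, u_7 = 2, u_8 = 6, u_9 = 16, u_{10} = 14, u_{11} = 9, u_{12} = 10, u_{13} = 26, u_{14} = 12, u_{15} = 4, u_{16} = 11, u_{17} = 15, u_{18} = 25, u_{19} = 23, u_{20} = 18, u_{21} = 19, u_{22} = 8, u_{23} = 21, u_{24} = 13, u_{25} = 20, u_{26} = 24, u_{27} = 7, u_{28} = 5.
The sequence repeats with period 27.
The value 24 first appears (with j ≥ 2) at u_{26}.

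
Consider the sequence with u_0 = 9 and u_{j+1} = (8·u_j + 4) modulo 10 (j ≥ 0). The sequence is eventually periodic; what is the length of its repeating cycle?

4

Listing terms: u_0 = 9,  u_1 = 6,  u_2 = 2,  u_3 = 0,  u_4 = 4,  u_5 = 6.
Since u_5 = u_1 = 6, the sequence is eventually periodic: after a pre-period of length 1 it cycles with period 4.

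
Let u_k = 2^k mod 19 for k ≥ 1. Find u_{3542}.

u_1 = 2, u_2 = 4, u_3 = 8, u_4 = 16, u_5 = 13, u_6 = 7, u_7 = 14, u_8 = 9, u_9 = 18, u_{10} = 17, u_{11} = 15, u_{12} = 11, u_{13} = 3, u_{14} = 6, u_{15} = 12, u_{16} = 5, u_{17} = 10, u_{18} = 1, u_{19} = 2.
The sequence repeats with period 18.
So u_{3542} = u_{1 + ((3542-1) mod 18)} = u_{14} = 6.

6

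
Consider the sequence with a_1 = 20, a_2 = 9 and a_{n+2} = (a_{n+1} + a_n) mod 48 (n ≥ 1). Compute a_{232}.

22

Listing terms: a_1 = 20; a_2 = 9; a_3 = 29; a_4 = 38; a_5 = 19; a_6 = 9; a_7 = 28; a_8 = 37; a_9 = 17; a_{10} = 6; a_{11} = 23; a_{12} = 29; a_{13} = 4; a_{14} = 33; a_{15} = 37; a_{16} = 22; a_{17} = 11; a_{18} = 33; a_{19} = 44; a_{20} = 29; a_{21} = 25; a_{22} = 6; a_{23} = 31; a_{24} = 37; a_{25} = 20; a_{26} = 9.
Since (a_{25}, a_{26}) = (a_1, a_2) = (20, 9) (two consecutive terms determine the rest), the sequence is periodic with period 24.
(232 - 1) mod 24 = 15, so a_{232} = a_{16} = 22.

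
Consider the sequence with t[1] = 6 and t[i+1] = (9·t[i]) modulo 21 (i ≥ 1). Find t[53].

Computing terms: t[1] = 6, t[2] = 12, t[3] = 3, t[4] = 6.
Since t[4] = t[1] = 6, the sequence is periodic with period 3.
(53 - 1) mod 3 = 1, so t[53] = t[2] = 12.

12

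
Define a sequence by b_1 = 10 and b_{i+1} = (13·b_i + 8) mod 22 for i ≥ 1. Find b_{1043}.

20

Listing terms: b_1 = 10, b_2 = 6, b_3 = 20, b_4 = 4, b_5 = 16, b_6 = 18, b_7 = 0, b_8 = 8, b_9 = 2, b_{10} = 12, b_{11} = 10.
Since b_{11} = b_1 = 10, the sequence is periodic with period 10.
So b_{1043} = b_{1 + ((1043-1) mod 10)} = b_3 = 20.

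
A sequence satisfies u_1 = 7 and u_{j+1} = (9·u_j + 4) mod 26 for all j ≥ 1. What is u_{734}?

u_1 = 7, u_2 = 15, u_3 = 9, u_4 = 7.
Since u_4 = u_1 = 7, the sequence is periodic with period 3.
(734 - 1) mod 3 = 1, so u_{734} = u_2 = 15.

15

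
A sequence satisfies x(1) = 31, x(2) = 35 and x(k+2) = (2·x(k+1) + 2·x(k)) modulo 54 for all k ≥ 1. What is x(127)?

Listing terms: x(1) = 31; x(2) = 35; x(3) = 24; x(4) = 10; x(5) = 14; x(6) = 48; x(7) = 16; x(8) = 20; x(9) = 18; x(10) = 22; x(11) = 26; x(12) = 42; x(13) = 28; x(14) = 32; x(15) = 12; x(16) = 34; x(17) = 38; x(18) = 36; x(19) = 40; x(20) = 44; x(21) = 6; x(22) = 46; x(23) = 50; x(24) = 30; x(25) = 52; x(26) = 2; x(27) = 0; x(28) = 4; x(29) = 8; x(30) = 24; x(31) = 10.
Since (x(30), x(31)) = (x(3), x(4)) = (24, 10) (two consecutive terms determine the rest), the sequence is eventually periodic: after a pre-period of length 2 it cycles with period 27.
For k ≥ 3, x(k) depends only on (k - 3) mod 27. (127 - 3) mod 27 = 16, so x(127) = x(19) = 40.

40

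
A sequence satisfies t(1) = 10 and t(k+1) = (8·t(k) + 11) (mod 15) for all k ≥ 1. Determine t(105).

t(1) = 10, t(2) = 1, t(3) = 4, t(4) = 13, t(5) = 10.
Since t(5) = t(1) = 10, the sequence is periodic with period 4.
So t(105) = t(1 + ((105-1) mod 4)) = t(1) = 10.

10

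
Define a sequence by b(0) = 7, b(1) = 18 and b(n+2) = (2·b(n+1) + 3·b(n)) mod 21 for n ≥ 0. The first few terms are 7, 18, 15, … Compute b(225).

Computing terms: b(0) = 7; b(1) = 18; b(2) = 15; b(3) = 0; b(4) = 3; b(5) = 6; b(6) = 0; b(7) = 18; b(8) = 15.
Since (b(7), b(8)) = (b(1), b(2)) = (18, 15) (two consecutive terms determine the rest), the sequence is eventually periodic: after a pre-period of length 1 it cycles with period 6.
For n ≥ 1, b(n) depends only on (n - 1) mod 6. (225 - 1) mod 6 = 2, so b(225) = b(3) = 0.

0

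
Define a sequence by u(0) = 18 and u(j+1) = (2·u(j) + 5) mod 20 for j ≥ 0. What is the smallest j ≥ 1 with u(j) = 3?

4

Listing terms: u(0) = 18; u(1) = 1; u(2) = 7; u(3) = 19; u(4) = 3; u(5) = 11; u(6) = 7.
Since u(6) = u(2) = 7, the sequence is eventually periodic: after a pre-period of length 2 it cycles with period 4.
The value 3 first appears (with j ≥ 1) at u(4).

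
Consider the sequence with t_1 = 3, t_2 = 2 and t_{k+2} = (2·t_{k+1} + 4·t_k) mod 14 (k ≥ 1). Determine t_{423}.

8

We have t_1 = 3, t_2 = 2, t_3 = 2, t_4 = 12, t_5 = 4, t_6 = 0, t_7 = 2, t_8 = 4, t_9 = 2, t_{10} = 6, t_{11} = 6, t_{12} = 8, t_{13} = 12, t_{14} = 0, t_{15} = 6, t_{16} = 12, t_{17} = 6, t_{18} = 4, t_{19} = 4, t_{20} = 10, t_{21} = 8, t_{22} = 0, t_{23} = 4, t_{24} = 8, t_{25} = 4, t_{26} = 12, t_{27} = 12, t_{28} = 2, t_{29} = 10, t_{30} = 0, t_{31} = 12, t_{32} = 10, t_{33} = 12, t_{34} = 8, t_{35} = 8, t_{36} = 6, t_{37} = 2, t_{38} = 0, t_{39} = 8, t_{40} = 2, t_{41} = 8, t_{42} = 10, t_{43} = 10, t_{44} = 4, t_{45} = 6, t_{46} = 0, t_{47} = 10, t_{48} = 6, t_{49} = 10, t_{50} = 2, t_{51} = 2.
Since (t_{50}, t_{51}) = (t_2, t_3) = (2, 2) (two consecutive terms determine the rest), the sequence is eventually periodic: after a pre-period of length 1 it cycles with period 48.
For k ≥ 2, t_k depends only on (k - 2) mod 48. (423 - 2) mod 48 = 37, so t_{423} = t_{39} = 8.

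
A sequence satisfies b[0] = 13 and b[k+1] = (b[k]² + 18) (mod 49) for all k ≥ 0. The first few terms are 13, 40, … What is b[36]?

Computing terms: b[0] = 13,  b[1] = 40,  b[2] = 1,  b[3] = 19,  b[4] = 36,  b[5] = 40.
Since b[5] = b[1] = 40, the sequence is eventually periodic: after a pre-period of length 1 it cycles with period 4.
For k ≥ 1, b[k] depends only on (k - 1) mod 4. (36 - 1) mod 4 = 3, so b[36] = b[4] = 36.

36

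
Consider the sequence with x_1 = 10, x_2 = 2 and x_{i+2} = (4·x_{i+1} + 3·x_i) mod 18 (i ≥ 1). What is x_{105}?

We have x_1 = 10,  x_2 = 2,  x_3 = 2,  x_4 = 14,  x_5 = 8,  x_6 = 2,  x_7 = 14.
Since (x_6, x_7) = (x_3, x_4) = (2, 14) (two consecutive terms determine the rest), the sequence is eventually periodic: after a pre-period of length 2 it cycles with period 3.
For i ≥ 3, x_i depends only on (i - 3) mod 3. (105 - 3) mod 3 = 0, so x_{105} = x_3 = 2.

2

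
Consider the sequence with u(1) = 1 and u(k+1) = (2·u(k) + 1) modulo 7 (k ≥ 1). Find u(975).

0

u(1) = 1; u(2) = 3; u(3) = 0; u(4) = 1.
Since u(4) = u(1) = 1, the sequence is periodic with period 3.
(975 - 1) mod 3 = 2, so u(975) = u(3) = 0.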